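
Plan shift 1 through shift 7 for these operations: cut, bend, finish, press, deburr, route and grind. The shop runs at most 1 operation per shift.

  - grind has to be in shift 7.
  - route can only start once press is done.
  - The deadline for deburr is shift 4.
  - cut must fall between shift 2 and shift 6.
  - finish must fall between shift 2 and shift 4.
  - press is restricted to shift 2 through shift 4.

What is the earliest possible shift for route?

Precedence pushes route to at least shift 3.
route at shift 3 is achievable: press -> shift 2; route -> shift 3; bend -> shift 6; finish -> shift 4; cut -> shift 5; grind -> shift 7; deburr -> shift 1.

shift 3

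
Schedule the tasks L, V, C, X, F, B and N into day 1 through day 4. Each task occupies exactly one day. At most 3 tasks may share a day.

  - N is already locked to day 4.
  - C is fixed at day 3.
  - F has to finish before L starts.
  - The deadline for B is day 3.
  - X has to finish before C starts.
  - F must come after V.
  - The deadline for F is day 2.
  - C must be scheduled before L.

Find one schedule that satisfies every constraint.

N -> day 4, V -> day 1, X -> day 1, B -> day 1, F -> day 2, L -> day 4, C -> day 3

Checking: F(day 2) before L(day 4); C(day 3) before L(day 4); V(day 1) before F(day 2); X(day 1) before C(day 3); N=day 4 in [day 4,day 4]; C=day 3 in [day 3,day 3]; B=day 1 in [day 1,day 3]; F=day 2 in [day 1,day 2]; max 3 per day (cap 3).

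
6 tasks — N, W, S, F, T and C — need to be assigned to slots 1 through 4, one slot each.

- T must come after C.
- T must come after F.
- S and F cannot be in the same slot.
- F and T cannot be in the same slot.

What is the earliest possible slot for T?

Precedence pushes T to at least 2.
T at 2 is achievable: W -> 1; S -> 2; F -> 1; T -> 2; C -> 1; N -> 1.

2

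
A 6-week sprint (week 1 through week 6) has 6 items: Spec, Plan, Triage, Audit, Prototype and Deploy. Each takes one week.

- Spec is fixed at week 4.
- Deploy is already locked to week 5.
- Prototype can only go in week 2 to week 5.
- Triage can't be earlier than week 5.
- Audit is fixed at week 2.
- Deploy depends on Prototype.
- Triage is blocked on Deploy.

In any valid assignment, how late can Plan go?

week 6

Plan at week 6 is achievable: Prototype in week 2; Plan in week 6; Spec in week 4; Triage in week 6; Deploy in week 5; Audit in week 2.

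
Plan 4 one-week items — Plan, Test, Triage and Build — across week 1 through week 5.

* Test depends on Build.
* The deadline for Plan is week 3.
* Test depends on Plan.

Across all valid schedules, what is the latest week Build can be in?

week 4

Downstream work caps Build at week 4.
Build at week 4 is achievable: Build=week 4; Test=week 5; Plan=week 1; Triage=week 1.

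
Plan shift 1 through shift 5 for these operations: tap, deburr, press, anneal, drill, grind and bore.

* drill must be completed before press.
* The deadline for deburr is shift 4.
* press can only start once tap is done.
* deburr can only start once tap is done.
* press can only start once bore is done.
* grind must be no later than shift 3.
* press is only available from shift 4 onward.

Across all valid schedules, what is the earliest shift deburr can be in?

Precedence pushes deburr to at least shift 2; deburr's own window allows nothing later than shift 4.
deburr at shift 2 is achievable: deburr=shift 2, press=shift 4, bore=shift 1, drill=shift 1, anneal=shift 1, grind=shift 1, tap=shift 1.

shift 2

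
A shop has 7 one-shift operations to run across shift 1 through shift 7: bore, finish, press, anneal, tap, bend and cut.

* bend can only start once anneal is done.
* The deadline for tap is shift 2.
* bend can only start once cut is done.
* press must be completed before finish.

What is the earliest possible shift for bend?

Precedence pushes bend to at least shift 2.
bend at shift 2 is achievable: anneal=shift 1; cut=shift 1; press=shift 1; bend=shift 2; finish=shift 2; bore=shift 1; tap=shift 1.

shift 2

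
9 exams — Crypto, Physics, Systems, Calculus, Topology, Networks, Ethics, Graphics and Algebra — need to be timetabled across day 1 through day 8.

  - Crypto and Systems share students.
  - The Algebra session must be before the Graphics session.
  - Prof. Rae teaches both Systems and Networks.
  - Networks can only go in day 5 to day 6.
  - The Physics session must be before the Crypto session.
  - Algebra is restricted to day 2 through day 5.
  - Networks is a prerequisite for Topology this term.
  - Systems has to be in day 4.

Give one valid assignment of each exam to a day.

Graphics=day 3, Algebra=day 2, Ethics=day 1, Calculus=day 1, Crypto=day 2, Topology=day 6, Networks=day 5, Systems=day 4, Physics=day 1

Checking: Networks(day 5) before Topology(day 6); Algebra(day 2) before Graphics(day 3); Physics(day 1) before Crypto(day 2); Systems(day 4) != Networks(day 5); Crypto(day 2) != Systems(day 4); Systems=day 4 in [day 4,day 4]; Algebra=day 2 in [day 2,day 5]; Networks=day 5 in [day 5,day 6].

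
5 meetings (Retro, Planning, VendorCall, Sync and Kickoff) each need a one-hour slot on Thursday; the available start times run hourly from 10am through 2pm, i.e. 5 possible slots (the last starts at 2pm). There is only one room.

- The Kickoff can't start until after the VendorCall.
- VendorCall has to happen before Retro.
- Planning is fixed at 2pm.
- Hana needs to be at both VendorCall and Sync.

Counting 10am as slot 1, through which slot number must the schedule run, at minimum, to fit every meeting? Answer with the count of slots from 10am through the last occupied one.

5 slots

The precedence chain requires at least 2 distinct slots.
With at most 1 per slot and 5 meetings, at least 5 slots are needed.
Planning can't be placed before 2pm — that is slot 5 counting from 10am — so the schedule must run through at least 5 slots.
5 works (last occupied slot: 2pm): for example Kickoff -> 12pm; Planning -> 2pm; VendorCall -> 10am; Sync -> 1pm; Retro -> 11am.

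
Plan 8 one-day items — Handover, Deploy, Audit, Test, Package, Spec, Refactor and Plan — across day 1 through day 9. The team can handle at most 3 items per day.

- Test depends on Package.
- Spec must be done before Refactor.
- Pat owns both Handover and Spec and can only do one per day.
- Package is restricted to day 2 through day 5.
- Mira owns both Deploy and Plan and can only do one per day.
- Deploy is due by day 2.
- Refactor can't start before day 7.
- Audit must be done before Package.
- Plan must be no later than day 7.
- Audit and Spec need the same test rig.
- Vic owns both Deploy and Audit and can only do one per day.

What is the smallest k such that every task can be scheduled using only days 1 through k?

The precedence chain requires at least 3 distinct days.
With at most 3 per day and 8 tasks, at least 3 days are needed.
Refactor can't be placed before day 7, so the schedule must run through at least day 7.
7 works (last occupied day: day 7): for example Test=day 4, Audit=day 2, Plan=day 2, Refactor=day 7, Deploy=day 1, Spec=day 1, Package=day 3, Handover=day 2.

7 days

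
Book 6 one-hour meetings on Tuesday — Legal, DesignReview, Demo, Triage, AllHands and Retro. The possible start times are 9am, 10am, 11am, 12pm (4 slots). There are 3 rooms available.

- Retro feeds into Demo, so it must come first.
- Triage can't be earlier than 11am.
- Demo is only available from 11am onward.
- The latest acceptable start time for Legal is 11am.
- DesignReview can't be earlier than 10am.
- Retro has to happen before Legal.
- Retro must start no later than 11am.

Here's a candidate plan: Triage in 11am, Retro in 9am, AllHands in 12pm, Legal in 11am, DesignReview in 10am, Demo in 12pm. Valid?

The latest acceptable start time for Legal is 11am — holds.
Triage can't be earlier than 11am — holds.
Retro feeds into Demo, so it must come first — holds.
There are 3 rooms available — holds.
DesignReview can't be earlier than 10am — holds.
Retro has to happen before Legal — holds.
Demo is only available from 11am onward — holds.
Retro must start no later than 11am — holds.

Yes, all constraints hold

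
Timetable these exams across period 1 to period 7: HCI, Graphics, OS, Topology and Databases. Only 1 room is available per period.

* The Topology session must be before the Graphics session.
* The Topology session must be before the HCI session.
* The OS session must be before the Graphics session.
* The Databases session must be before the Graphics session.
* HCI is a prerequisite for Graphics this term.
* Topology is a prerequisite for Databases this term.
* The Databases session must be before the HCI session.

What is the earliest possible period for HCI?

period 3

Precedence pushes HCI to at least period 3; downstream work caps HCI at period 6.
HCI at period 3 is achievable: Databases -> period 2; Graphics -> period 5; OS -> period 4; HCI -> period 3; Topology -> period 1.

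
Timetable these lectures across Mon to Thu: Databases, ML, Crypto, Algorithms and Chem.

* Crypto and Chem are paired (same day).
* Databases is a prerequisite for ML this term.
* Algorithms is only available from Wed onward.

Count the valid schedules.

48

Splitting on Databases: it can be Mon (24), Tue (16), Wed (8). Listing each branch's schedules as (ML, Crypto, Algorithms, Chem):
Databases=Mon: (Tue,Mon,Wed,Mon) (Tue,Mon,Thu,Mon) (Tue,Tue,Wed,Tue) (Tue,Tue,Thu,Tue) (Tue,Wed,Wed,Wed) (Tue,Wed,Thu,Wed) (Tue,Thu,Wed,Thu) (Tue,Thu,Thu,Thu) (Wed,Mon,Wed,Mon) (Wed,Mon,Thu,Mon) (Wed,Tue,Wed,Tue) (Wed,Tue,Thu,Tue) (Wed,Wed,Wed,Wed) (Wed,Wed,Thu,Wed) (Wed,Thu,Wed,Thu) (Wed,Thu,Thu,Thu) (Thu,Mon,Wed,Mon) (Thu,Mon,Thu,Mon) (Thu,Tue,Wed,Tue) (Thu,Tue,Thu,Tue) (Thu,Wed,Wed,Wed) (Thu,Wed,Thu,Wed) (Thu,Thu,Wed,Thu) (Thu,Thu,Thu,Thu) — 24.
Databases=Tue: (Wed,Mon,Wed,Mon) (Wed,Mon,Thu,Mon) (Wed,Tue,Wed,Tue) (Wed,Tue,Thu,Tue) (Wed,Wed,Wed,Wed) (Wed,Wed,Thu,Wed) (Wed,Thu,Wed,Thu) (Wed,Thu,Thu,Thu) (Thu,Mon,Wed,Mon) (Thu,Mon,Thu,Mon) (Thu,Tue,Wed,Tue) (Thu,Tue,Thu,Tue) (Thu,Wed,Wed,Wed) (Thu,Wed,Thu,Wed) (Thu,Thu,Wed,Thu) (Thu,Thu,Thu,Thu) — 16.
Databases=Wed: (Thu,Mon,Wed,Mon) (Thu,Mon,Thu,Mon) (Thu,Tue,Wed,Tue) (Thu,Tue,Thu,Tue) (Thu,Wed,Wed,Wed) (Thu,Wed,Thu,Wed) (Thu,Thu,Wed,Thu) (Thu,Thu,Thu,Thu) — 8.
Summing: 24 + 16 + 8 = 48.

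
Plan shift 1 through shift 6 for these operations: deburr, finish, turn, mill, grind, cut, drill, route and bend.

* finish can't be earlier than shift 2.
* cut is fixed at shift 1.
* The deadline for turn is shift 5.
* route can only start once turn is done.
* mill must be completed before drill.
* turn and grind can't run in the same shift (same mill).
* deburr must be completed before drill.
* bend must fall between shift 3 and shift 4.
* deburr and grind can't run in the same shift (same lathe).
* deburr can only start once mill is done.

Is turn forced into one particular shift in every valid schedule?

No

turn can be shift 1 (e.g. deburr in shift 2, bend in shift 3, drill in shift 3, route in shift 2, cut in shift 1, grind in shift 3, mill in shift 1, finish in shift 2, turn in shift 1) or shift 2 (e.g. finish in shift 2; route in shift 3; turn in shift 2; mill in shift 1; bend in shift 3; deburr in shift 2; grind in shift 1; drill in shift 3; cut in shift 1).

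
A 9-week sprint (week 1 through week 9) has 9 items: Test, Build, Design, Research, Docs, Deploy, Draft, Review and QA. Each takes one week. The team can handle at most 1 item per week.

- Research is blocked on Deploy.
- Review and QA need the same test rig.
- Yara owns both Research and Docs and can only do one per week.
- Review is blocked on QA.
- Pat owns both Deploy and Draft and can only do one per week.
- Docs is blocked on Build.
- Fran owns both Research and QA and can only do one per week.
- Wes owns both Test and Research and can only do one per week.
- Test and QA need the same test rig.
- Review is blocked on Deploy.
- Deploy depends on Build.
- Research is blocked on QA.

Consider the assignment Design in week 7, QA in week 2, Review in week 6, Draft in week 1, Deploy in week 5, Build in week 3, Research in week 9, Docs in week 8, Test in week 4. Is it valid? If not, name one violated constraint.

Review is blocked on QA — holds.
Fran owns both Research and QA and can only do one per week — holds.
Pat owns both Deploy and Draft and can only do one per week — holds.
The team can handle at most 1 item per week — holds.
Docs is blocked on Build — holds.
Wes owns both Test and Research and can only do one per week — holds.
Review and QA need the same test rig — holds.
Review is blocked on Deploy — holds.
Yara owns both Research and Docs and can only do one per week — holds.
Test and QA need the same test rig — holds.
Research is blocked on QA — holds.
Research is blocked on Deploy — holds.
Deploy depends on Build — holds.

Yes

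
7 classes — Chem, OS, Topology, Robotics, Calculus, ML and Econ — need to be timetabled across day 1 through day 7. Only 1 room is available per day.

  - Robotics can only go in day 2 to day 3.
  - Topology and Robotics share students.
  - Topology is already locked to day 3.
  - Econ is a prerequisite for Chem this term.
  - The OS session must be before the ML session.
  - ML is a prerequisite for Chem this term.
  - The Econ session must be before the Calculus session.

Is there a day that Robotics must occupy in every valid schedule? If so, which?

day 2

Robotics's window is day 2–day 3.
Topology is fixed at day 3, and Robotics can't share a day with Topology.
So Robotics must be day 2.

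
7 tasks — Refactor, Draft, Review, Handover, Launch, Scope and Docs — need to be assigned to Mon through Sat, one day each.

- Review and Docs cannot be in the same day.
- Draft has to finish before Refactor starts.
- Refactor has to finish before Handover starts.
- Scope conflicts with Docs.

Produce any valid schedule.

Review=Mon, Scope=Mon, Refactor=Tue, Draft=Mon, Docs=Tue, Launch=Mon, Handover=Wed

Checking: Refactor(Tue) before Handover(Wed); Draft(Mon) before Refactor(Tue); Review(Mon) != Docs(Tue); Scope(Mon) != Docs(Tue).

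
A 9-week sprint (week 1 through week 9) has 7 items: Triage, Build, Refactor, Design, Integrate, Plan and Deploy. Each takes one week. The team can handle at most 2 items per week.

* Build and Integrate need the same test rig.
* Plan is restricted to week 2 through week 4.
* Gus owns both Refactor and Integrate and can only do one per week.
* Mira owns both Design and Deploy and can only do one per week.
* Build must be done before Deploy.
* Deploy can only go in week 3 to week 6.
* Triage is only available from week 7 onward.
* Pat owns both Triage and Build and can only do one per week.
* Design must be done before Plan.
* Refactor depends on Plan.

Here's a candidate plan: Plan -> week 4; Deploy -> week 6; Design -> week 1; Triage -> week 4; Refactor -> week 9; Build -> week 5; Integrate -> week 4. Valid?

No. The team can handle at most 2 items per week is not satisfied.

The team can handle at most 2 items per week — violated.
Refactor depends on Plan — holds.
Deploy can only go in week 3 to week 6 — holds.
Design must be done before Plan — holds.
Triage is only available from week 7 onward — violated.
Build and Integrate need the same test rig — holds.
Build must be done before Deploy — holds.
Mira owns both Design and Deploy and can only do one per week — holds.
Plan is restricted to week 2 through week 4 — holds.
Gus owns both Refactor and Integrate and can only do one per week — holds.
Pat owns both Triage and Build and can only do one per week — holds.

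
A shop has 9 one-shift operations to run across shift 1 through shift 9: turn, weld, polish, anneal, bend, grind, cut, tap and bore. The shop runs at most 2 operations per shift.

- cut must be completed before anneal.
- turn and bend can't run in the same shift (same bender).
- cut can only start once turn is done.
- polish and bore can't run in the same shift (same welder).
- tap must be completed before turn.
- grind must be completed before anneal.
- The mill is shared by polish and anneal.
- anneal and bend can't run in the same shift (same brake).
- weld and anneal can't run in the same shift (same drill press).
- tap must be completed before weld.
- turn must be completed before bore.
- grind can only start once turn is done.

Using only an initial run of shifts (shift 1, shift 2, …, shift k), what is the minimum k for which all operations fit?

The precedence chain requires at least 4 distinct shifts.
With at most 2 per shift and 9 operations, at least 5 shifts are needed.
5 works (last occupied shift: shift 5): for example polish in shift 1, bore in shift 4, turn in shift 2, grind in shift 3, bend in shift 5, tap in shift 1, cut in shift 3, weld in shift 2, anneal in shift 4.

5 shifts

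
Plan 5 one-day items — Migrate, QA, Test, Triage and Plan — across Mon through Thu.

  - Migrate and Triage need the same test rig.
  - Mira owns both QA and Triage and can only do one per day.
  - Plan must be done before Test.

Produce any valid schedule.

Migrate in Mon, QA in Mon, Triage in Tue, Test in Tue, Plan in Mon

Checking: Plan(Mon) before Test(Tue); QA(Mon) != Triage(Tue); Migrate(Mon) != Triage(Tue).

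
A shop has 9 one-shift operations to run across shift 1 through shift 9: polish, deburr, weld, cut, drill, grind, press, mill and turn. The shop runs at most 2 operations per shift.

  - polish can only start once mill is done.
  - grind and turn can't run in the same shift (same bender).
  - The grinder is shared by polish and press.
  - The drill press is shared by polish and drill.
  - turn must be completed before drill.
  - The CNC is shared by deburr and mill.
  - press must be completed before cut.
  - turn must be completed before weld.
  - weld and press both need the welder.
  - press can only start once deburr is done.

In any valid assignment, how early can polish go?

Precedence pushes polish to at least shift 2.
polish at shift 2 is achievable: cut in shift 4, polish in shift 2, mill in shift 1, grind in shift 5, turn in shift 1, weld in shift 4, press in shift 3, drill in shift 3, deburr in shift 2.

shift 2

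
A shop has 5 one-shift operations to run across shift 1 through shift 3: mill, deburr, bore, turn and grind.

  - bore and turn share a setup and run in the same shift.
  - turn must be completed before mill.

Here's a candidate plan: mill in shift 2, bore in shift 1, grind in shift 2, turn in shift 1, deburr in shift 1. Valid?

bore and turn share a setup and run in the same shift — holds.
turn must be completed before mill — holds.

Yes, all constraints hold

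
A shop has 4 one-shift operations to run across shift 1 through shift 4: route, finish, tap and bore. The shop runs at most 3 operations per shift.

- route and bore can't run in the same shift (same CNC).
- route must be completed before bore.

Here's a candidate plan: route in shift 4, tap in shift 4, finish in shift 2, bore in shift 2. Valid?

route must be completed before bore — violated.
route and bore can't run in the same shift (same CNC) — holds.
The shop runs at most 3 operations per shift — holds.

No. route must be completed before bore is not satisfied.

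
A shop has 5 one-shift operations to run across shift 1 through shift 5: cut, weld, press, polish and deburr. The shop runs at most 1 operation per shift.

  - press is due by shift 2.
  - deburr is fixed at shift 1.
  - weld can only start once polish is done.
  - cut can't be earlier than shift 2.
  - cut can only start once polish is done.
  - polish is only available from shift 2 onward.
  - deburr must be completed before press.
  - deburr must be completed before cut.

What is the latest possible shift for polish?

shift 3

Polish is available from shift 2; downstream work caps polish at shift 4.
polish at shift 3 is achievable: cut=shift 4, deburr=shift 1, polish=shift 3, press=shift 2, weld=shift 5.
Nothing later works — the capacity limit rule out every shift after shift 3.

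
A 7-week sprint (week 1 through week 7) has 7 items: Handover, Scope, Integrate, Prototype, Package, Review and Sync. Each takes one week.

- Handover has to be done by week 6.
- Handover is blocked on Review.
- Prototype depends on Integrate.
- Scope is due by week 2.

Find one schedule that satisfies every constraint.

Review=week 1, Prototype=week 2, Integrate=week 1, Scope=week 1, Handover=week 2, Sync=week 1, Package=week 1

Checking: Integrate(week 1) before Prototype(week 2); Review(week 1) before Handover(week 2); Scope=week 1 in [week 1,week 2]; Handover=week 2 in [week 1,week 6].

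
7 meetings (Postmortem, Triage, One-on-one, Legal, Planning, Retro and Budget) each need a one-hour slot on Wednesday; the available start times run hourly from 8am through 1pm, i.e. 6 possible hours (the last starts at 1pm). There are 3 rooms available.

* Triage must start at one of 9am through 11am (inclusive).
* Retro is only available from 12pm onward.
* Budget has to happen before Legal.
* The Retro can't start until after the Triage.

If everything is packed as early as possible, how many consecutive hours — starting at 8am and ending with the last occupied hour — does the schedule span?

The precedence chain requires at least 2 distinct hours.
With at most 3 per hour and 7 meetings, at least 3 hours are needed.
Retro can't be placed before 12pm — that is hour 5 counting from 8am — so the schedule must run through at least 5 hours.
5 works (last occupied hour: 12pm): for example Triage -> 9am, Legal -> 9am, Planning -> 9am, Postmortem -> 8am, One-on-one -> 8am, Budget -> 8am, Retro -> 12pm.

5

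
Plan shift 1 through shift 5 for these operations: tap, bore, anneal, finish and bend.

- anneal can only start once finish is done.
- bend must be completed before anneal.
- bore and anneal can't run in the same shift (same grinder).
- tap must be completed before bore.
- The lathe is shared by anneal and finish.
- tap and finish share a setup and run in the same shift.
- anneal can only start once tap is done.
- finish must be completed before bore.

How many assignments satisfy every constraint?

55

Splitting on tap: it can be shift 1 (30), shift 2 (18), shift 3 (7). Listing each branch's schedules as (bore, anneal, finish, bend) by shift number:
tap=shift 1: (2,3,1,1) (2,3,1,2) (2,4,1,1) (2,4,1,2) (2,4,1,3) (2,5,1,1) (2,5,1,2) (2,5,1,3) (2,5,1,4) (3,2,1,1) (3,4,1,1) (3,4,1,2) (3,4,1,3) (3,5,1,1) (3,5,1,2) (3,5,1,3) (3,5,1,4) (4,2,1,1) (4,3,1,1) (4,3,1,2) (4,5,1,1) (4,5,1,2) (4,5,1,3) (4,5,1,4) (5,2,1,1) (5,3,1,1) (5,3,1,2) (5,4,1,1) (5,4,1,2) (5,4,1,3) — 30.
tap=shift 2: (3,4,2,1) (3,4,2,2) (3,4,2,3) (3,5,2,1) (3,5,2,2) (3,5,2,3) (3,5,2,4) (4,3,2,1) (4,3,2,2) (4,5,2,1) (4,5,2,2) (4,5,2,3) (4,5,2,4) (5,3,2,1) (5,3,2,2) (5,4,2,1) (5,4,2,2) (5,4,2,3) — 18.
tap=shift 3: (4,5,3,1) (4,5,3,2) (4,5,3,3) (4,5,3,4) (5,4,3,1) (5,4,3,2) (5,4,3,3) — 7.
Summing: 30 + 18 + 7 = 55.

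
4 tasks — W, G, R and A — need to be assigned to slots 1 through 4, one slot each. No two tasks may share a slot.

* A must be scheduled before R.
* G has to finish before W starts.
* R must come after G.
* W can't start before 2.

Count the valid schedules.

5

Splitting on W: it can be 2 (1), 3 (2), 4 (2). Listing each branch's schedules as (G, R, A):
W=2: (1,4,3) — 1.
W=3: (1,4,2) (2,4,1) — 2.
W=4: (1,3,2) (2,3,1) — 2.
Summing: 1 + 2 + 2 = 5.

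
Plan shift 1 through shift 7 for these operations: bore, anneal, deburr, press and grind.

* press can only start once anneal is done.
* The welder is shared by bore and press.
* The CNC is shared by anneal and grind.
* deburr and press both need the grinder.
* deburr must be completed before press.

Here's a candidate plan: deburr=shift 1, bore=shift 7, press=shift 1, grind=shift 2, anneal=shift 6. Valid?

The CNC is shared by anneal and grind — holds.
deburr and press both need the grinder — violated.
The welder is shared by bore and press — holds.
deburr must be completed before press — violated.
press can only start once anneal is done — violated.

No — it violates: press can only start once anneal is done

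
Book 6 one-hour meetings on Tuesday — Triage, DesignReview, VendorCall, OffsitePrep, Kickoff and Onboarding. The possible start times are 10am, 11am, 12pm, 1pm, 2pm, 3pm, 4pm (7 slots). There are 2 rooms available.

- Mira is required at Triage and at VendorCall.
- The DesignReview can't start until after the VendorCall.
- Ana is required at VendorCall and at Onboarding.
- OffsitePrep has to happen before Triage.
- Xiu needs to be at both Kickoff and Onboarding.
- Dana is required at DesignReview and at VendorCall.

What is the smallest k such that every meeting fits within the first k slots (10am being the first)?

The precedence chain requires at least 2 distinct slots.
With at most 2 per slot and 6 meetings, at least 3 slots are needed.
3 works (last occupied slot: 12pm): for example Kickoff=11am; Onboarding=12pm; Triage=11am; OffsitePrep=10am; VendorCall=10am; DesignReview=12pm.

3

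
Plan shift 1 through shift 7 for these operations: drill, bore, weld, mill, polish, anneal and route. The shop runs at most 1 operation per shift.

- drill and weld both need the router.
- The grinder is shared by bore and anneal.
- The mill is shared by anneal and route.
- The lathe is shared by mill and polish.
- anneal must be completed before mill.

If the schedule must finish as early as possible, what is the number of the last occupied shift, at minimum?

The precedence chain requires at least 2 distinct shifts.
With at most 1 per shift and 7 operations, at least 7 shifts are needed.
7 works (last occupied shift: shift 7): for example bore in shift 4, drill in shift 3, route in shift 7, mill in shift 2, polish in shift 6, weld in shift 5, anneal in shift 1.

shift 7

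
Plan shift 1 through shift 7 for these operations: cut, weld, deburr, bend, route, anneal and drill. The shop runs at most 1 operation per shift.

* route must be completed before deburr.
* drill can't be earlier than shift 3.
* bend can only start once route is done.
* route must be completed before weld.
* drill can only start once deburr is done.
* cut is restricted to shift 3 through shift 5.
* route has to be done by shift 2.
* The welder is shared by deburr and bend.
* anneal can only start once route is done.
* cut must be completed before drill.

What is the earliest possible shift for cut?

Cut is available from shift 3; cut's own window allows nothing later than shift 5.
cut at shift 3 is achievable: weld=shift 5, route=shift 1, anneal=shift 7, bend=shift 6, drill=shift 4, deburr=shift 2, cut=shift 3.

shift 3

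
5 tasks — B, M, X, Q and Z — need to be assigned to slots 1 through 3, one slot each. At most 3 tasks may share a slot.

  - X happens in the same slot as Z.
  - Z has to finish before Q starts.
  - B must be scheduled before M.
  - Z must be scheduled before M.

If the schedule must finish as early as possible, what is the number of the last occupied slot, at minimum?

The precedence chain requires at least 2 distinct slots.
With at most 3 per slot and 5 tasks, at least 2 slots are needed.
2 works (last occupied slot: 2): for example X in 1, M in 2, Z in 1, B in 1, Q in 2.

slot 2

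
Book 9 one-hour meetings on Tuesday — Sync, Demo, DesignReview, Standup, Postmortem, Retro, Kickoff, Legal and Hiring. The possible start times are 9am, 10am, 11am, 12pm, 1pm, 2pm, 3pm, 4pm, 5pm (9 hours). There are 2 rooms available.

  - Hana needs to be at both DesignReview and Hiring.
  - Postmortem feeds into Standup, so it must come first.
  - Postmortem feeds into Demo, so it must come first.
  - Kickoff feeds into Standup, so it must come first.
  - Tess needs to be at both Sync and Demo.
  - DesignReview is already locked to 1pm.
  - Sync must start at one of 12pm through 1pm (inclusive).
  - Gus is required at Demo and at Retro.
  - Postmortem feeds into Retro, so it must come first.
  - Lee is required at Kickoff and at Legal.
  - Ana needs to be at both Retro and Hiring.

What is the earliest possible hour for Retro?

10am

Precedence pushes Retro to at least 10am.
Retro at 10am is achievable: Kickoff -> 9am, Legal -> 11am, Postmortem -> 9am, Demo -> 11am, Sync -> 12pm, Hiring -> 12pm, Retro -> 10am, DesignReview -> 1pm, Standup -> 10am.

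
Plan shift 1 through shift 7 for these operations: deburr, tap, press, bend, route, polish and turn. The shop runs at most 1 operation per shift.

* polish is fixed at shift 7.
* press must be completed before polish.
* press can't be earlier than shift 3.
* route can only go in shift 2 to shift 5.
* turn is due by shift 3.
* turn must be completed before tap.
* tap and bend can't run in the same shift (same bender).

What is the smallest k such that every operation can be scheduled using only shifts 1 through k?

7 shifts

The precedence chain requires at least 2 distinct shifts.
With at most 1 per shift and 7 operations, at least 7 shifts are needed.
polish can't be placed before shift 7, so the schedule must run through at least shift 7.
7 works (last occupied shift: shift 7): for example turn=shift 1, bend=shift 6, polish=shift 7, route=shift 2, deburr=shift 5, tap=shift 4, press=shift 3.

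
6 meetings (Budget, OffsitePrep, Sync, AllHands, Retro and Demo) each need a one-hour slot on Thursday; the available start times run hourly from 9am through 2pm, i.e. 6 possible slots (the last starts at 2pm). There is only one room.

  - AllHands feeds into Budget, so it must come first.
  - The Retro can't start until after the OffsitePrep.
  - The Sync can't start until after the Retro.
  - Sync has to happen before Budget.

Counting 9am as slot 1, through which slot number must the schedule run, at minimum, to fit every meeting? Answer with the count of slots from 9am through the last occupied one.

6

The precedence chain requires at least 4 distinct slots.
With at most 1 per slot and 6 meetings, at least 6 slots are needed.
6 works (last occupied slot: 2pm): for example Retro=10am, OffsitePrep=9am, Sync=11am, AllHands=12pm, Budget=1pm, Demo=2pm.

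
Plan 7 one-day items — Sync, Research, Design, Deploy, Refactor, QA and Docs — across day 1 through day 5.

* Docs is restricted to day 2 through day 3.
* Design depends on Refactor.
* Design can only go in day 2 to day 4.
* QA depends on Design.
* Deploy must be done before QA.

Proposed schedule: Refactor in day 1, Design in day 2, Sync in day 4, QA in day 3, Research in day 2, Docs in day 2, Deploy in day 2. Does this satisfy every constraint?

Yes, all constraints hold

Docs is restricted to day 2 through day 3 — holds.
Design depends on Refactor — holds.
Design can only go in day 2 to day 4 — holds.
Deploy must be done before QA — holds.
QA depends on Design — holds.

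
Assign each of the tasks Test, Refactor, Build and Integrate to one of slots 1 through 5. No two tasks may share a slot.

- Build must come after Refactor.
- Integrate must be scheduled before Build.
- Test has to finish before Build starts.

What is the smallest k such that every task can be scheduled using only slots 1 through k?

The precedence chain requires at least 2 distinct slots.
With at most 1 per slot and 4 tasks, at least 4 slots are needed.
4 works (last occupied slot: 4): for example Integrate in 3; Test in 1; Refactor in 2; Build in 4.

4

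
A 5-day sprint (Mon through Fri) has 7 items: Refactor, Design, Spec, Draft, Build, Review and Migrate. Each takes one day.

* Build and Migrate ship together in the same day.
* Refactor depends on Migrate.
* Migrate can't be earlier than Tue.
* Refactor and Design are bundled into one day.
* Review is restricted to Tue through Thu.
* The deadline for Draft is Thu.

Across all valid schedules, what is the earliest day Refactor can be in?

Precedence pushes Refactor to at least Wed.
Refactor at Wed is achievable: Refactor -> Wed; Draft -> Mon; Review -> Tue; Spec -> Mon; Design -> Wed; Migrate -> Tue; Build -> Tue.

Wed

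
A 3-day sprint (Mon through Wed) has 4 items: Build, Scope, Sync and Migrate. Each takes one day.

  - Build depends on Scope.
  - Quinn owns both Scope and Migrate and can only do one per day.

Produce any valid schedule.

Migrate=Tue, Build=Tue, Sync=Mon, Scope=Mon

Checking: Scope(Mon) before Build(Tue); Scope(Mon) != Migrate(Tue).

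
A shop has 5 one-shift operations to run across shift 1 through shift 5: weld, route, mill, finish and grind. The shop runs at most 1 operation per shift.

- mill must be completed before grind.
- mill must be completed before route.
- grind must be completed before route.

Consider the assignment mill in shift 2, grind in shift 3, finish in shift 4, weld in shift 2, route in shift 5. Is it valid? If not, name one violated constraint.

mill must be completed before grind — holds.
mill must be completed before route — holds.
The shop runs at most 1 operation per shift — violated.
grind must be completed before route — holds.

No. The shop runs at most 1 operation per shift is not satisfied.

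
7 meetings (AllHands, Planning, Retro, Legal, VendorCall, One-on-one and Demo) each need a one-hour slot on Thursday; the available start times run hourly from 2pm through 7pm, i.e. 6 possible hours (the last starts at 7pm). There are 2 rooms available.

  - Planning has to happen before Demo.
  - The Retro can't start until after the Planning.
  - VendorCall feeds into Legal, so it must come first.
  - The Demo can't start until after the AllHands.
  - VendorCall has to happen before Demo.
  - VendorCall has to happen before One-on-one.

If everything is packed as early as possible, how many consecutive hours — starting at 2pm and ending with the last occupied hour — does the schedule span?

4 hours

The precedence chain requires at least 2 distinct hours.
With at most 2 per hour and 7 meetings, at least 4 hours are needed.
4 works (last occupied hour: 5pm): for example Demo=4pm, One-on-one=5pm, Retro=3pm, Planning=2pm, VendorCall=2pm, Legal=4pm, AllHands=3pm.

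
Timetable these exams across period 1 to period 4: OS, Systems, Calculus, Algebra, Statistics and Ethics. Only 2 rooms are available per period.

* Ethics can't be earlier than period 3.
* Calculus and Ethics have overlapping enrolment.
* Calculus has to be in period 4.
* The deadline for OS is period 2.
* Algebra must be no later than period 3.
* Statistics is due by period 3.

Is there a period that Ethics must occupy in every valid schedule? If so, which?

period 3

Ethics's window is period 3–period 4.
Calculus is fixed at period 4, and Ethics can't share a period with Calculus.
So Ethics must be period 3.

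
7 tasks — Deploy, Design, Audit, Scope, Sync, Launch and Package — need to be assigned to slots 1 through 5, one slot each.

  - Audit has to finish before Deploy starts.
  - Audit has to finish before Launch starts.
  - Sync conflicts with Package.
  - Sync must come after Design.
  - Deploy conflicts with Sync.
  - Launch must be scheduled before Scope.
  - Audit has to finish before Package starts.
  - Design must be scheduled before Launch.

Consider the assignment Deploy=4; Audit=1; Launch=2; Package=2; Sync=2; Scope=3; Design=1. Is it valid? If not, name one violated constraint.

No. Sync conflicts with Package is not satisfied.

Audit has to finish before Deploy starts — holds.
Audit has to finish before Launch starts — holds.
Launch must be scheduled before Scope — holds.
Deploy conflicts with Sync — holds.
Sync must come after Design — holds.
Audit has to finish before Package starts — holds.
Design must be scheduled before Launch — holds.
Sync conflicts with Package — violated.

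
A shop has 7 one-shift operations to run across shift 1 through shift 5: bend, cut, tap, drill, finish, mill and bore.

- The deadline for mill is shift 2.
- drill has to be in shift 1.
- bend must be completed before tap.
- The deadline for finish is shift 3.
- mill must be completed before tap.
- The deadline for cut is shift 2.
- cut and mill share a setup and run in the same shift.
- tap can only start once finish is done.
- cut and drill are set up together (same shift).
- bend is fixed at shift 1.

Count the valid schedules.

Splitting on tap: it can be shift 2 (5), shift 3 (10), shift 4 (15), shift 5 (15). Listing each branch's schedules as (bend, cut, drill, finish, mill, bore) by shift number:
tap=shift 2: (1,1,1,1,1,1) (1,1,1,1,1,2) (1,1,1,1,1,3) (1,1,1,1,1,4) (1,1,1,1,1,5) — 5.
tap=shift 3: (1,1,1,1,1,1) (1,1,1,1,1,2) (1,1,1,1,1,3) (1,1,1,1,1,4) (1,1,1,1,1,5) (1,1,1,2,1,1) (1,1,1,2,1,2) (1,1,1,2,1,3) (1,1,1,2,1,4) (1,1,1,2,1,5) — 10.
tap=shift 4: (1,1,1,1,1,1) (1,1,1,1,1,2) (1,1,1,1,1,3) (1,1,1,1,1,4) (1,1,1,1,1,5) (1,1,1,2,1,1) (1,1,1,2,1,2) (1,1,1,2,1,3) (1,1,1,2,1,4) (1,1,1,2,1,5) (1,1,1,3,1,1) (1,1,1,3,1,2) (1,1,1,3,1,3) (1,1,1,3,1,4) (1,1,1,3,1,5) — 15.
tap=shift 5: (1,1,1,1,1,1) (1,1,1,1,1,2) (1,1,1,1,1,3) (1,1,1,1,1,4) (1,1,1,1,1,5) (1,1,1,2,1,1) (1,1,1,2,1,2) (1,1,1,2,1,3) (1,1,1,2,1,4) (1,1,1,2,1,5) (1,1,1,3,1,1) (1,1,1,3,1,2) (1,1,1,3,1,3) (1,1,1,3,1,4) (1,1,1,3,1,5) — 15.
Summing: 5 + 10 + 15 + 15 = 45.

45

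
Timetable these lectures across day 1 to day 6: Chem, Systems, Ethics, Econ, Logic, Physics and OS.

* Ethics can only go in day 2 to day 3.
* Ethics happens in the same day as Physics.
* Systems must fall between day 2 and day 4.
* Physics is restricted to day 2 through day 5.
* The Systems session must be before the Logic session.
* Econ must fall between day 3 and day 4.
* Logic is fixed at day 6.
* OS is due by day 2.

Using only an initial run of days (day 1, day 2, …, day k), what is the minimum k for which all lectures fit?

The precedence chain requires at least 2 distinct days.
Logic can't be placed before day 6, so the schedule must run through at least day 6.
6 works (last occupied day: day 6): for example Physics in day 2; Systems in day 2; Logic in day 6; Chem in day 1; OS in day 1; Econ in day 3; Ethics in day 2.

6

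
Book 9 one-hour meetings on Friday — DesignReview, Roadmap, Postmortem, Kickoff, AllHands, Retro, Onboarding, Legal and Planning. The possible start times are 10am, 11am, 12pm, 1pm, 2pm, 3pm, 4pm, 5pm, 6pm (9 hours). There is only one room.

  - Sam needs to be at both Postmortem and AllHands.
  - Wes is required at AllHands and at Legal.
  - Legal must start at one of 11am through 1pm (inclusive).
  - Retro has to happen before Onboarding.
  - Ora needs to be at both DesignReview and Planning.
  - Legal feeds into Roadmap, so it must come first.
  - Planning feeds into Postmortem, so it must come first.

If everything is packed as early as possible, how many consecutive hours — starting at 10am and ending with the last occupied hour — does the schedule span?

The precedence chain requires at least 2 distinct hours.
With at most 1 per hour and 9 meetings, at least 9 hours are needed.
Propagating the time windows through the other constraints, Roadmap can't land before 12pm — that is hour 3 counting from 10am — so the schedule must run through at least 3 hours.
9 works (last occupied hour: 6pm): for example Legal=11am, DesignReview=4pm, Roadmap=12pm, Onboarding=3pm, Postmortem=1pm, Kickoff=5pm, Retro=2pm, AllHands=6pm, Planning=10am.

9 hours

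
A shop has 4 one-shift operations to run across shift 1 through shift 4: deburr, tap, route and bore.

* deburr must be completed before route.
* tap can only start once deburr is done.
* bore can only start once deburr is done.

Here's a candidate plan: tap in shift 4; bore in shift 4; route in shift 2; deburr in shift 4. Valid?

No — it violates: deburr must be completed before route

bore can only start once deburr is done — violated.
tap can only start once deburr is done — violated.
deburr must be completed before route — violated.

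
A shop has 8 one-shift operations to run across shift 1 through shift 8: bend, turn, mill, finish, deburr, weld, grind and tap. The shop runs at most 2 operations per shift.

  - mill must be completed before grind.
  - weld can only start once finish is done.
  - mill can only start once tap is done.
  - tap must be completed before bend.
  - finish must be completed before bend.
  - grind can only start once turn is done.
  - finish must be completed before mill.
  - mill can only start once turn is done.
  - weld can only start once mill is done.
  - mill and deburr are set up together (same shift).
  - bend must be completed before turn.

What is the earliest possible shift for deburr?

Deburr must be in the same shift as mill, which can't be before shift 4, so deburr is at least shift 4; deburr must be in the same shift as mill, which can't be after shift 7, so deburr is at most shift 7.
deburr at shift 4 is achievable: turn in shift 3; deburr in shift 4; grind in shift 5; bend in shift 2; weld in shift 5; mill in shift 4; finish in shift 1; tap in shift 1.

shift 4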